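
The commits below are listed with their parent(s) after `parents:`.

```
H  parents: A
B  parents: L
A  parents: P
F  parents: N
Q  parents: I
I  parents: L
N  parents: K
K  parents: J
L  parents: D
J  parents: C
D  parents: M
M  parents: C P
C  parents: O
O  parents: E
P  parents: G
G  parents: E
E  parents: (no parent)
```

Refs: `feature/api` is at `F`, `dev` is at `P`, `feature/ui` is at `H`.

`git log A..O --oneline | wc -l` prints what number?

Reachable from O: {E, O}.
Reachable from A: {A, E, G, P}.
In O's history but not A's: {O} — 1 commit.

1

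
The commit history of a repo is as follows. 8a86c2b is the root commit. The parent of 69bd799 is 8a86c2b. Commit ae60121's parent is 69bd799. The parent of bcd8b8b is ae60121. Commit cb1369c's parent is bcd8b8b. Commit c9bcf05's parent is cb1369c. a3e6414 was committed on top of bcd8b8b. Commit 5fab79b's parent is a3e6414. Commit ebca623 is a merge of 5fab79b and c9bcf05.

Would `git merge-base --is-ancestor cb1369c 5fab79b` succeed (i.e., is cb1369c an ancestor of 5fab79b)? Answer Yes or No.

Ancestors of 5fab79b: {5fab79b, 69bd799, 8a86c2b, a3e6414, ae60121, bcd8b8b}.
cb1369c is not in that set, so it is not an ancestor of 5fab79b.

No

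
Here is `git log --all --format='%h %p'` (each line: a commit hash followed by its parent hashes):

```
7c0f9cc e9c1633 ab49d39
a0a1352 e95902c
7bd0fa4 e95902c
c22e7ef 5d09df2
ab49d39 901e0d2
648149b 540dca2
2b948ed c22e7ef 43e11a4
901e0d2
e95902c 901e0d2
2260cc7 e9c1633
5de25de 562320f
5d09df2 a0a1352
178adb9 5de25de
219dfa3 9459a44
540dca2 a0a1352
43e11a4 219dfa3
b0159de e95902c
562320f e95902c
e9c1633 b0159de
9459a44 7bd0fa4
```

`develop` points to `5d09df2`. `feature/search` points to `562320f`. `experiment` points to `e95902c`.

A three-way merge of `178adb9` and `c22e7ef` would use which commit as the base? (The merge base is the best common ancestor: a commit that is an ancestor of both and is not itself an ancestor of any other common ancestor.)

e95902c

Ancestors of 178adb9: {178adb9, 562320f, 5de25de, 901e0d2, e95902c}.
Ancestors of c22e7ef: {5d09df2, 901e0d2, a0a1352, c22e7ef, e95902c}.
Common ancestors: {901e0d2, e95902c}.
Among these, e95902c is not an ancestor of any other common ancestor — it is the merge base.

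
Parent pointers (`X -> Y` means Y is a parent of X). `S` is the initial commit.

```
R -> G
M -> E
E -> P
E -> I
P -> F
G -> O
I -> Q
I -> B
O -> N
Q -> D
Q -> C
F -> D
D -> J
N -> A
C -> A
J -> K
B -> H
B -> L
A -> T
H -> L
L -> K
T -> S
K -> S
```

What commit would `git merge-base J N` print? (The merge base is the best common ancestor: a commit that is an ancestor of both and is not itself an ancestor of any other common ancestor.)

Ancestors of J: {J, K, S}.
Ancestors of N: {A, N, S, T}.
Common ancestors: {S}.
The only common ancestor is S, so it is the merge base.

S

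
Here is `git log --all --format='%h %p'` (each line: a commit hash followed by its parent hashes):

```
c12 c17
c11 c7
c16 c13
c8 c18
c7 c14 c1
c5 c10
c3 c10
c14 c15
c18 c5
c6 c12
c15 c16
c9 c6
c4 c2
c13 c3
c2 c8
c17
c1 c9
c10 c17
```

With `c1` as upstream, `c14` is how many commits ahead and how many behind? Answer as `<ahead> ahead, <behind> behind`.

6 ahead, 4 behind

Reachable from c14: {c10, c13, c14, c15, c16, c17, c3}.
Reachable from c1: {c1, c12, c17, c6, c9}.
Only in c14's history (ahead): {c10, c13, c14, c15, c16, c3} — 6.
Only in c1's history (behind): {c1, c12, c6, c9} — 4.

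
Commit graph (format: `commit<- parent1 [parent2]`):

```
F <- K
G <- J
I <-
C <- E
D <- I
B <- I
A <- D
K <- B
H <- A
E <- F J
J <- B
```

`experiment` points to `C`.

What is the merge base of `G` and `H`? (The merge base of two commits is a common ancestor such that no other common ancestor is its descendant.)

I

Ancestors of G: {B, G, I, J}.
Ancestors of H: {A, D, H, I}.
Common ancestors: {I}.
The only common ancestor is I, so it is the merge base.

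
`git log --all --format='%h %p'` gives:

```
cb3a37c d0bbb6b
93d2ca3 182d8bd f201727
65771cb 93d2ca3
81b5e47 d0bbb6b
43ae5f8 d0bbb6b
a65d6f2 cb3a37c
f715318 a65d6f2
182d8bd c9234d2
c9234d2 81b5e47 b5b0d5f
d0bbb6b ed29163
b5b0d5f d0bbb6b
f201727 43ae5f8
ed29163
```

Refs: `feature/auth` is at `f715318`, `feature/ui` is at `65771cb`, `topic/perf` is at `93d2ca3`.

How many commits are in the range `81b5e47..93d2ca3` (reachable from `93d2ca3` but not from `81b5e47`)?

Reachable from 93d2ca3: {182d8bd, 43ae5f8, 81b5e47, 93d2ca3, b5b0d5f, c9234d2, d0bbb6b, ed29163, f201727}.
Reachable from 81b5e47: {81b5e47, d0bbb6b, ed29163}.
In 93d2ca3's history but not 81b5e47's: {182d8bd, 43ae5f8, 93d2ca3, b5b0d5f, c9234d2, f201727} — 6 commits.

6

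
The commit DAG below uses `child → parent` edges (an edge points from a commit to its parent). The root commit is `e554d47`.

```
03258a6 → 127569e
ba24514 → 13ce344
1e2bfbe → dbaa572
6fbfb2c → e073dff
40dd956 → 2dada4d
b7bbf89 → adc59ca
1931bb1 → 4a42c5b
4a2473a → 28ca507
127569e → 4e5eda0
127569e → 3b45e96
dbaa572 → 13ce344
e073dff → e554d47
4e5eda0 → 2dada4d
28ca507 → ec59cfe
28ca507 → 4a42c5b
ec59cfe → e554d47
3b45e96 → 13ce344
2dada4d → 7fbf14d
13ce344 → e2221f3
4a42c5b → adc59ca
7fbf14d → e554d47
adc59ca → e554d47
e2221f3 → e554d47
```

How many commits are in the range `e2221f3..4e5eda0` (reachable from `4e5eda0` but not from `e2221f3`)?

Reachable from 4e5eda0: {2dada4d, 4e5eda0, 7fbf14d, e554d47}.
Reachable from e2221f3: {e2221f3, e554d47}.
In 4e5eda0's history but not e2221f3's: {2dada4d, 4e5eda0, 7fbf14d} — 3 commits.

3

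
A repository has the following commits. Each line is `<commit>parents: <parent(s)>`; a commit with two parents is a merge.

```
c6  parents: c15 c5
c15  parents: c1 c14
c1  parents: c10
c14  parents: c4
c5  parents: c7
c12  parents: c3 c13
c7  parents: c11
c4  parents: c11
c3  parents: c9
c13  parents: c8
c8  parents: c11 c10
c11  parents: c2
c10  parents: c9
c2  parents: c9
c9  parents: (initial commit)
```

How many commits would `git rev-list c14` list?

5

Walking parent pointers from c14: reachable set = {c11, c14, c2, c4, c9}.
That is 5 commits.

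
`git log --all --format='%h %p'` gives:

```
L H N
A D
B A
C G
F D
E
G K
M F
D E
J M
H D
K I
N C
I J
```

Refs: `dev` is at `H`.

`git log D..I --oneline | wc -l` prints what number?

Reachable from I: {D, E, F, I, J, M}.
Reachable from D: {D, E}.
In I's history but not D's: {F, I, J, M} — 4 commits.

4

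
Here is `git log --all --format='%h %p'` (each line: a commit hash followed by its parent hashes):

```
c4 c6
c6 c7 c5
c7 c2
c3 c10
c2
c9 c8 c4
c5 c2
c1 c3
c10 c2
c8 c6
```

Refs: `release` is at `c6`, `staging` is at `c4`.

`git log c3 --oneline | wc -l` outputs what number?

Walking parent pointers from c3: reachable set = {c10, c2, c3}.
That is 3 commits.

3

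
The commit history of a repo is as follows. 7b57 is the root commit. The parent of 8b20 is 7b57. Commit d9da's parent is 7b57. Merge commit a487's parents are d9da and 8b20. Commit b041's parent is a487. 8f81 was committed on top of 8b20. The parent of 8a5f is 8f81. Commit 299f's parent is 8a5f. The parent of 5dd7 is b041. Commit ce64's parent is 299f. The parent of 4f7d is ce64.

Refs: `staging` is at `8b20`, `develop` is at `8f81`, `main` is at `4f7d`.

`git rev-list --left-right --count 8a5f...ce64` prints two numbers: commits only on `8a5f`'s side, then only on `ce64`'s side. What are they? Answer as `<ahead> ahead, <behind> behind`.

0 ahead, 2 behind

Reachable from 8a5f: {7b57, 8a5f, 8b20, 8f81}.
Reachable from ce64: {299f, 7b57, 8a5f, 8b20, 8f81, ce64}.
Only in 8a5f's history (ahead): {} — 0.
Only in ce64's history (behind): {299f, ce64} — 2.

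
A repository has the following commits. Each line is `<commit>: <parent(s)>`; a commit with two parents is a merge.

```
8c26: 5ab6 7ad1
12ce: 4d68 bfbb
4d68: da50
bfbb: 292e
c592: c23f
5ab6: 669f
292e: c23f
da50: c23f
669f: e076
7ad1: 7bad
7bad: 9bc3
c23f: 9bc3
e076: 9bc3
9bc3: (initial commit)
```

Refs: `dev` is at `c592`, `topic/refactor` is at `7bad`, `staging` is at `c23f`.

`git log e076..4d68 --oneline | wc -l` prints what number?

3

Reachable from 4d68: {4d68, 9bc3, c23f, da50}.
Reachable from e076: {9bc3, e076}.
In 4d68's history but not e076's: {4d68, c23f, da50} — 3 commits.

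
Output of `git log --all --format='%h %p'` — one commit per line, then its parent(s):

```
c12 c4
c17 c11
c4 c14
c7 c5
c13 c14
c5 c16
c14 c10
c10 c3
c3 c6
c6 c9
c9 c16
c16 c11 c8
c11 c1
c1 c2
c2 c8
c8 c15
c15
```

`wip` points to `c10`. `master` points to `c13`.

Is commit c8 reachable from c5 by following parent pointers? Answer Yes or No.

Yes

Ancestors of c5 (commits reachable by following parents): {c1, c11, c15, c16, c2, c5, c8}.
c8 is in that set, so it is an ancestor of c5.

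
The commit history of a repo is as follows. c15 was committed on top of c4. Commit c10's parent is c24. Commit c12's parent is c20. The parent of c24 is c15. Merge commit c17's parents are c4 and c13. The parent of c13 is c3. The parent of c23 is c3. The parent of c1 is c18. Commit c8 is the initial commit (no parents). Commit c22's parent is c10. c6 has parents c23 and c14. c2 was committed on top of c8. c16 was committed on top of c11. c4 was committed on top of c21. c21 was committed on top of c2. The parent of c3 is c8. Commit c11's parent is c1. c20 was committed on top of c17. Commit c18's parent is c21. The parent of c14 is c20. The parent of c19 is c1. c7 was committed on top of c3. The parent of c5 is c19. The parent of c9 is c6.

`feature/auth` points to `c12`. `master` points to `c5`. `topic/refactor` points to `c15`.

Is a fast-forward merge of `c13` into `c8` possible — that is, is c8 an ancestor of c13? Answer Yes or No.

A fast-forward from c8 to c13 is possible iff c8 is an ancestor of c13.
Ancestors of c13: {c13, c3, c8}.
c8 is among them, so fast-forward is possible.

Yes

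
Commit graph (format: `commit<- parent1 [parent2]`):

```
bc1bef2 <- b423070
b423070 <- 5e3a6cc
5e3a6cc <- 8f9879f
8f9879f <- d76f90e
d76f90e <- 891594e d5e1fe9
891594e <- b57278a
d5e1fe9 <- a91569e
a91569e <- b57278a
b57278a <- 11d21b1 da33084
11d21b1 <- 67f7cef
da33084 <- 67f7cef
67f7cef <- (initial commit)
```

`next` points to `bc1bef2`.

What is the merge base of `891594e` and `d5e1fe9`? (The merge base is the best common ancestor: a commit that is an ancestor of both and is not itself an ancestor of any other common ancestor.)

b57278a

Ancestors of 891594e: {11d21b1, 67f7cef, 891594e, b57278a, da33084}.
Ancestors of d5e1fe9: {11d21b1, 67f7cef, a91569e, b57278a, d5e1fe9, da33084}.
Common ancestors: {11d21b1, 67f7cef, b57278a, da33084}.
Among these, b57278a is not an ancestor of any other common ancestor — it is the merge base.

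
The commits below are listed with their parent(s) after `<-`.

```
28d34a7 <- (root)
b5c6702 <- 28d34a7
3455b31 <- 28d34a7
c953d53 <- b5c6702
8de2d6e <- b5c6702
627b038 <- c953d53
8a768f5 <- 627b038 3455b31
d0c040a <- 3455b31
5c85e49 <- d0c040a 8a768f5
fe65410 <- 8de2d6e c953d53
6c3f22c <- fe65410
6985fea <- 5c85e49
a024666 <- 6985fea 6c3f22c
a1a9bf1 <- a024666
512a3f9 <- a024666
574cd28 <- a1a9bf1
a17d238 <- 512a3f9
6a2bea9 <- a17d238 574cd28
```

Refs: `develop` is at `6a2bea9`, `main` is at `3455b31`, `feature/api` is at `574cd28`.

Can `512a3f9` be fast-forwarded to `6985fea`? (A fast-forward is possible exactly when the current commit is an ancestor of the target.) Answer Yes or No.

No

A fast-forward from 512a3f9 to 6985fea is possible iff 512a3f9 is an ancestor of 6985fea.
Ancestors of 6985fea: {28d34a7, 3455b31, 5c85e49, 627b038, 6985fea, 8a768f5, b5c6702, c953d53, d0c040a}.
512a3f9 is not among them, so fast-forward is not possible.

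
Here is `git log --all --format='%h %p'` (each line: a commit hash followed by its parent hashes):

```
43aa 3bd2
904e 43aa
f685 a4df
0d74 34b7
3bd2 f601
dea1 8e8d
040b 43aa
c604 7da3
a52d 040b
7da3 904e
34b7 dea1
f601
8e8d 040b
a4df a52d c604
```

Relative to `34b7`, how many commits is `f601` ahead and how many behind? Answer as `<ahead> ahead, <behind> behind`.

0 ahead, 6 behind

Reachable from f601: {f601}.
Reachable from 34b7: {040b, 34b7, 3bd2, 43aa, 8e8d, dea1, f601}.
Only in f601's history (ahead): {} — 0.
Only in 34b7's history (behind): {040b, 34b7, 3bd2, 43aa, 8e8d, dea1} — 6.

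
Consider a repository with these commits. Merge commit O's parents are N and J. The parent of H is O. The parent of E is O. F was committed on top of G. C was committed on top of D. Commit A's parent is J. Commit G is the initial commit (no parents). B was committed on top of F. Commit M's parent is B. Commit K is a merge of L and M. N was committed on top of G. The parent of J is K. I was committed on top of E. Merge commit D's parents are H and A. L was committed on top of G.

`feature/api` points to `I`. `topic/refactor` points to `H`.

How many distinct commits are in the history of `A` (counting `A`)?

Walking parent pointers from A: reachable set = {A, B, F, G, J, K, L, M}.
That is 8 commits.

8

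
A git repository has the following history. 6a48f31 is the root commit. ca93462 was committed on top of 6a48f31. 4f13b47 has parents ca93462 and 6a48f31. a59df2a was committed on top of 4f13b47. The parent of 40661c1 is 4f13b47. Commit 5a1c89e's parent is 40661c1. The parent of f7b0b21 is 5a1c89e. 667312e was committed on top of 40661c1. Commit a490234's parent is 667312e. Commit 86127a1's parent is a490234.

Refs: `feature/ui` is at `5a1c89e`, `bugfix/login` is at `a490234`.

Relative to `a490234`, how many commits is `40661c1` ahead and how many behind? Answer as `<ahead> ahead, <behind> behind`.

Reachable from 40661c1: {40661c1, 4f13b47, 6a48f31, ca93462}.
Reachable from a490234: {40661c1, 4f13b47, 667312e, 6a48f31, a490234, ca93462}.
Only in 40661c1's history (ahead): {} — 0.
Only in a490234's history (behind): {667312e, a490234} — 2.

0 ahead, 2 behind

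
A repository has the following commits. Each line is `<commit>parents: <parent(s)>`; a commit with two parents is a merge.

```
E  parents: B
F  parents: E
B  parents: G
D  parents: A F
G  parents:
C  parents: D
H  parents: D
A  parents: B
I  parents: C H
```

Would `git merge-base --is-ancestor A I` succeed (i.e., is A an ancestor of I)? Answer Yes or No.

Yes

Ancestors of I (commits reachable by following parents): {A, B, C, D, E, F, G, H, I}.
A is in that set, so it is an ancestor of I.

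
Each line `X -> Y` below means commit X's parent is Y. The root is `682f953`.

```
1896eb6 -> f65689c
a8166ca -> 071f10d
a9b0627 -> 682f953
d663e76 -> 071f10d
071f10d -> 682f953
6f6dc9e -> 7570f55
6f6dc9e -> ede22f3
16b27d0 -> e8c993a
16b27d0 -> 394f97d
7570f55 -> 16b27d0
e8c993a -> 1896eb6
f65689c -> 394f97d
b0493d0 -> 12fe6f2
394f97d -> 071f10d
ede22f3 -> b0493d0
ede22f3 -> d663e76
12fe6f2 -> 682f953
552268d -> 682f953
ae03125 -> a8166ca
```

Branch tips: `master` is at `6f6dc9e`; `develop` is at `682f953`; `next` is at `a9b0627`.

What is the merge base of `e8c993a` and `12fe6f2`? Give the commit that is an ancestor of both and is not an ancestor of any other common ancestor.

682f953

Ancestors of e8c993a: {071f10d, 1896eb6, 394f97d, 682f953, e8c993a, f65689c}.
Ancestors of 12fe6f2: {12fe6f2, 682f953}.
Common ancestors: {682f953}.
The only common ancestor is 682f953, so it is the merge base.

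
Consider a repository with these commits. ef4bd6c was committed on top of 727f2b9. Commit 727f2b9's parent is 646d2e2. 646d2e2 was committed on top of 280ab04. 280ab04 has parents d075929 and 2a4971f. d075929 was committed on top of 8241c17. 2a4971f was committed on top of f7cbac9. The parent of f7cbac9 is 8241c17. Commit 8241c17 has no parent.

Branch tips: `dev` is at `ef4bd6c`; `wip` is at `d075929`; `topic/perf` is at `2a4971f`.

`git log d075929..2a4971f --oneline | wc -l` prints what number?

Reachable from 2a4971f: {2a4971f, 8241c17, f7cbac9}.
Reachable from d075929: {8241c17, d075929}.
In 2a4971f's history but not d075929's: {2a4971f, f7cbac9} — 2 commits.

2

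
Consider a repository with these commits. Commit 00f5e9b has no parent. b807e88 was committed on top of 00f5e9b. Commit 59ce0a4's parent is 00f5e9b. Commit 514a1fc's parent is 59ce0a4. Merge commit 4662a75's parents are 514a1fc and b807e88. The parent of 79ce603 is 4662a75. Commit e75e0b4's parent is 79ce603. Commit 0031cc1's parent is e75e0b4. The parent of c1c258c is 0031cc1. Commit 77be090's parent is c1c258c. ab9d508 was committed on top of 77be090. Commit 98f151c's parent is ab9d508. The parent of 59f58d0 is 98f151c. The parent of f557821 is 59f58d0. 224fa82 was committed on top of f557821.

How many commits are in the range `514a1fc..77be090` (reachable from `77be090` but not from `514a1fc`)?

7

Reachable from 77be090: {0031cc1, 00f5e9b, 4662a75, 514a1fc, 59ce0a4, 77be090, 79ce603, b807e88, c1c258c, e75e0b4}.
Reachable from 514a1fc: {00f5e9b, 514a1fc, 59ce0a4}.
In 77be090's history but not 514a1fc's: {0031cc1, 4662a75, 77be090, 79ce603, b807e88, c1c258c, e75e0b4} — 7 commits.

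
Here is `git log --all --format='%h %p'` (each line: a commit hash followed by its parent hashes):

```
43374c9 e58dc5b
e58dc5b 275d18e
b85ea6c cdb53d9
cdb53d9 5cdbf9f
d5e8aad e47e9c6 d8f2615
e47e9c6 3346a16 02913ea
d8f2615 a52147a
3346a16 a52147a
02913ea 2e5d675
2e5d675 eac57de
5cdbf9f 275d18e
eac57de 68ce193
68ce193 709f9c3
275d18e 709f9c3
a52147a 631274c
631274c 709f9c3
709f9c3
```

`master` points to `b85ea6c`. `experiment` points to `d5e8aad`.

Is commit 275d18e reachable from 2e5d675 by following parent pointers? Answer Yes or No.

No

Ancestors of 2e5d675: {2e5d675, 68ce193, 709f9c3, eac57de}.
275d18e is not in that set, so it is not an ancestor of 2e5d675.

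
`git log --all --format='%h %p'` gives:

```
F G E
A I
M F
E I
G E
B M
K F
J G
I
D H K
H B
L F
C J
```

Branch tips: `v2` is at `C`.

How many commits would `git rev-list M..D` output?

4

Reachable from D: {B, D, E, F, G, H, I, K, M}.
Reachable from M: {E, F, G, I, M}.
In D's history but not M's: {B, D, H, K} — 4 commits.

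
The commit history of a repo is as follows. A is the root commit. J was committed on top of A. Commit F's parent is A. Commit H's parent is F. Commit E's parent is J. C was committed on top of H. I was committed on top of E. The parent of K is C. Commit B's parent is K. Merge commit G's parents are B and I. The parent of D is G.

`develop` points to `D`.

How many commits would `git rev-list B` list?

6

Walking parent pointers from B: reachable set = {A, B, C, F, H, K}.
That is 6 commits.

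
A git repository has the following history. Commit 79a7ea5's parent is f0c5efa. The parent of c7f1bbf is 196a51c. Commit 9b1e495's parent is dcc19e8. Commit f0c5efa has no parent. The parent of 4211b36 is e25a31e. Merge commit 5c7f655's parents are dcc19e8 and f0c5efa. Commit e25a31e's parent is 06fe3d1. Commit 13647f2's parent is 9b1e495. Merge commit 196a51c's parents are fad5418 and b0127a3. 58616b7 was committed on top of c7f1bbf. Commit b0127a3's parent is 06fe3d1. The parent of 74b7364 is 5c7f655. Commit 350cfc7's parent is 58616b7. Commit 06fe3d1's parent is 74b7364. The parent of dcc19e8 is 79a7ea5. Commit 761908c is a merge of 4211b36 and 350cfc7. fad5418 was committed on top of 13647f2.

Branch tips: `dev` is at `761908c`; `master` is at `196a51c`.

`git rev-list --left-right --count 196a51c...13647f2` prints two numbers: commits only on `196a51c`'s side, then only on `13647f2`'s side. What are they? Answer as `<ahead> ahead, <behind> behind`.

6 ahead, 0 behind

Reachable from 196a51c: {06fe3d1, 13647f2, 196a51c, 5c7f655, 74b7364, 79a7ea5, 9b1e495, b0127a3, dcc19e8, f0c5efa, fad5418}.
Reachable from 13647f2: {13647f2, 79a7ea5, 9b1e495, dcc19e8, f0c5efa}.
Only in 196a51c's history (ahead): {06fe3d1, 196a51c, 5c7f655, 74b7364, b0127a3, fad5418} — 6.
Only in 13647f2's history (behind): {} — 0.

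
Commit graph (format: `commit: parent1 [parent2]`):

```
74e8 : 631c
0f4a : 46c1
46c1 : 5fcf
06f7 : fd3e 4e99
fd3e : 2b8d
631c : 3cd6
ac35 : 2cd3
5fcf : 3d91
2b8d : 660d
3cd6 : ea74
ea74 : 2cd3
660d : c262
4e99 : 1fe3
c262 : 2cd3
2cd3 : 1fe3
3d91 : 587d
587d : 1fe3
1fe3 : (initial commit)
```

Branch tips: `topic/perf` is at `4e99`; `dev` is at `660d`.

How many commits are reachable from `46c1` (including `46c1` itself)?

Walking parent pointers from 46c1: reachable set = {1fe3, 3d91, 46c1, 587d, 5fcf}.
That is 5 commits.

5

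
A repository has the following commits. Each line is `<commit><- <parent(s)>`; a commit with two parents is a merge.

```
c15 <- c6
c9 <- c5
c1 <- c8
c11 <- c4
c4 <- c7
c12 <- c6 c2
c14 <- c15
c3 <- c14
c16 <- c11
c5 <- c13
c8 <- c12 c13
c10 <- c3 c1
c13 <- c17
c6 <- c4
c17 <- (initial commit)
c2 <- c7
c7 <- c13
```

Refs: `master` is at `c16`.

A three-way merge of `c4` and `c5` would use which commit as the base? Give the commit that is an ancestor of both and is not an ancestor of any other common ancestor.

Ancestors of c4: {c13, c17, c4, c7}.
Ancestors of c5: {c13, c17, c5}.
Common ancestors: {c13, c17}.
Among these, c13 is not an ancestor of any other common ancestor — it is the merge base.

c13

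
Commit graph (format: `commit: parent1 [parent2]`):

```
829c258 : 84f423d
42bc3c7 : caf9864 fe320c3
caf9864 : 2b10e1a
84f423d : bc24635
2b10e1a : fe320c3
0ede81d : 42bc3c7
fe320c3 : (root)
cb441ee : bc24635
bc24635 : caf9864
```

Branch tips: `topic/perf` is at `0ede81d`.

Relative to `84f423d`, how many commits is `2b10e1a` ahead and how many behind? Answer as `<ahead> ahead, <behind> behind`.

0 ahead, 3 behind

Reachable from 2b10e1a: {2b10e1a, fe320c3}.
Reachable from 84f423d: {2b10e1a, 84f423d, bc24635, caf9864, fe320c3}.
Only in 2b10e1a's history (ahead): {} — 0.
Only in 84f423d's history (behind): {84f423d, bc24635, caf9864} — 3.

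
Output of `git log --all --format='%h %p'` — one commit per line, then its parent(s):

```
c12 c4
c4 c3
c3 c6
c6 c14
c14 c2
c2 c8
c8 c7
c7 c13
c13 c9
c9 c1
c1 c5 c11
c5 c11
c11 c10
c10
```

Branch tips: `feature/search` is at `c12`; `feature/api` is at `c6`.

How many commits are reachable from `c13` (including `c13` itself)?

6

Walking parent pointers from c13: reachable set = {c1, c10, c11, c13, c5, c9}.
That is 6 commits.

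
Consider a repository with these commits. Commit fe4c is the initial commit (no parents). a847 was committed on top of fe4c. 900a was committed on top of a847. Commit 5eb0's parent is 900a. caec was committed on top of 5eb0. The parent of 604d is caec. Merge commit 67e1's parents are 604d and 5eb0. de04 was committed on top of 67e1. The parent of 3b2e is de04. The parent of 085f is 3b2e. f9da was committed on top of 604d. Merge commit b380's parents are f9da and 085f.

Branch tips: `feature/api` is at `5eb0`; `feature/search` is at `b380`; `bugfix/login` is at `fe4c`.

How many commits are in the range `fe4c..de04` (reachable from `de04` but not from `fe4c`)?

Reachable from de04: {5eb0, 604d, 67e1, 900a, a847, caec, de04, fe4c}.
Reachable from fe4c: {fe4c}.
In de04's history but not fe4c's: {5eb0, 604d, 67e1, 900a, a847, caec, de04} — 7 commits.

7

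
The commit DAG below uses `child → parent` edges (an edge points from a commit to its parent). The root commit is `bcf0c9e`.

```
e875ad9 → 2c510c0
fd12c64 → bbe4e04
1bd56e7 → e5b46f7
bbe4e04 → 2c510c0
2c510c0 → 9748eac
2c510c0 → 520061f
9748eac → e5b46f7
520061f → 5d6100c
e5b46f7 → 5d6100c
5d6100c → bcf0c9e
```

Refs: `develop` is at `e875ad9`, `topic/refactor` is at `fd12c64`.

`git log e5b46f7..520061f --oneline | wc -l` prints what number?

1

Reachable from 520061f: {520061f, 5d6100c, bcf0c9e}.
Reachable from e5b46f7: {5d6100c, bcf0c9e, e5b46f7}.
In 520061f's history but not e5b46f7's: {520061f} — 1 commit.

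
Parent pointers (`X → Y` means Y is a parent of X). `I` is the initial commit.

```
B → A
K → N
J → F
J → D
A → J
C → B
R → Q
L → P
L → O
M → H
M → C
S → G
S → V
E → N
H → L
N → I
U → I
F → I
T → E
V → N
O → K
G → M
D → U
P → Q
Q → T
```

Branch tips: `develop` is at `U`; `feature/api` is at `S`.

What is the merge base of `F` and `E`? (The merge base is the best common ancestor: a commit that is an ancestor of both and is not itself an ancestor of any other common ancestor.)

Ancestors of F: {F, I}.
Ancestors of E: {E, I, N}.
Common ancestors: {I}.
The only common ancestor is I, so it is the merge base.

I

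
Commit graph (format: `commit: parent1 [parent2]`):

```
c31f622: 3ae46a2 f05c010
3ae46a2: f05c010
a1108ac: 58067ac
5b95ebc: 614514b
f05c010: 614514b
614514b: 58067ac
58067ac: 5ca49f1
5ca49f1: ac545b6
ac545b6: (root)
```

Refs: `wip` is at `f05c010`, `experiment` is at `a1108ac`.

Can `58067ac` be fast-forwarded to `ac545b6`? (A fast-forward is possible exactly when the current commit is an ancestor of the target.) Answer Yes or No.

A fast-forward from 58067ac to ac545b6 is possible iff 58067ac is an ancestor of ac545b6.
Ancestors of ac545b6: {ac545b6}.
58067ac is not among them, so fast-forward is not possible.

No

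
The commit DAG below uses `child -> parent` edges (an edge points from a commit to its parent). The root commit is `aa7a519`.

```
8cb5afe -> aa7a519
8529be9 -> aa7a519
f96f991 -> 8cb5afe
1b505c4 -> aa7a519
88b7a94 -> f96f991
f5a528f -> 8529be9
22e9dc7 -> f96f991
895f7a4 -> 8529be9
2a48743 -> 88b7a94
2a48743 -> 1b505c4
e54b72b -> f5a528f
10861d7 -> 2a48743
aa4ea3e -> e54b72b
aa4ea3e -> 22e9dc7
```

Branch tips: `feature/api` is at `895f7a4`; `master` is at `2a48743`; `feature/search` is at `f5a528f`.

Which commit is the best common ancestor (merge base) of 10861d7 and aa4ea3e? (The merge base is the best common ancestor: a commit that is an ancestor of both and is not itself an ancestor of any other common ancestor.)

Ancestors of 10861d7: {10861d7, 1b505c4, 2a48743, 88b7a94, 8cb5afe, aa7a519, f96f991}.
Ancestors of aa4ea3e: {22e9dc7, 8529be9, 8cb5afe, aa4ea3e, aa7a519, e54b72b, f5a528f, f96f991}.
Common ancestors: {8cb5afe, aa7a519, f96f991}.
Among these, f96f991 is not an ancestor of any other common ancestor — it is the merge base.

f96f991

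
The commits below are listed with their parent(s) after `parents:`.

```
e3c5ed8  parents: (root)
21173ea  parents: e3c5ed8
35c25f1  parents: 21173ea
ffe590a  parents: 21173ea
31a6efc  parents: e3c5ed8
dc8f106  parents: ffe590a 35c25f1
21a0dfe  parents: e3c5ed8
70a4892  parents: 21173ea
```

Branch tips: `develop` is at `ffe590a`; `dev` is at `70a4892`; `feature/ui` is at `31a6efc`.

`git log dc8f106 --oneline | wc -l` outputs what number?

5

Walking parent pointers from dc8f106: reachable set = {21173ea, 35c25f1, dc8f106, e3c5ed8, ffe590a}.
That is 5 commits.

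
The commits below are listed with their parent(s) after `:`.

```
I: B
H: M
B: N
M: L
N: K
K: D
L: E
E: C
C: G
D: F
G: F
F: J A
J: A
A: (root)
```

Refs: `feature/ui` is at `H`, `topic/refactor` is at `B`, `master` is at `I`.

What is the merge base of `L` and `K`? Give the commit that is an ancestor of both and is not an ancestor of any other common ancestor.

Ancestors of L: {A, C, E, F, G, J, L}.
Ancestors of K: {A, D, F, J, K}.
Common ancestors: {A, F, J}.
Among these, F is not an ancestor of any other common ancestor — it is the merge base.

F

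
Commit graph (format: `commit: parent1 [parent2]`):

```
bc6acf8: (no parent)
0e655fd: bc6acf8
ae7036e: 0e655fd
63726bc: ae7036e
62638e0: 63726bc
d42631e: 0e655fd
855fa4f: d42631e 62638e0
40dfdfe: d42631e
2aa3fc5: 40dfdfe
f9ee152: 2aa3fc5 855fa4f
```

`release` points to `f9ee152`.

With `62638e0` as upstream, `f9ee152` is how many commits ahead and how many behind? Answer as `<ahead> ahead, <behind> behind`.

Reachable from f9ee152: {0e655fd, 2aa3fc5, 40dfdfe, 62638e0, 63726bc, 855fa4f, ae7036e, bc6acf8, d42631e, f9ee152}.
Reachable from 62638e0: {0e655fd, 62638e0, 63726bc, ae7036e, bc6acf8}.
Only in f9ee152's history (ahead): {2aa3fc5, 40dfdfe, 855fa4f, d42631e, f9ee152} — 5.
Only in 62638e0's history (behind): {} — 0.

5 ahead, 0 behind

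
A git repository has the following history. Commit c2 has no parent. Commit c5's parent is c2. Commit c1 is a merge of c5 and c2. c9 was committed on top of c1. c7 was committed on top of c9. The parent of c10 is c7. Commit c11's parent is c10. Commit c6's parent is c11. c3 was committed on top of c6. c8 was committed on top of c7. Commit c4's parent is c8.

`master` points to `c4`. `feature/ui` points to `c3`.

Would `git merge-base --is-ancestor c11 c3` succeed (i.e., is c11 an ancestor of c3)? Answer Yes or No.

Ancestors of c3 (commits reachable by following parents): {c1, c10, c11, c2, c3, c5, c6, c7, c9}.
c11 is in that set, so it is an ancestor of c3.

Yes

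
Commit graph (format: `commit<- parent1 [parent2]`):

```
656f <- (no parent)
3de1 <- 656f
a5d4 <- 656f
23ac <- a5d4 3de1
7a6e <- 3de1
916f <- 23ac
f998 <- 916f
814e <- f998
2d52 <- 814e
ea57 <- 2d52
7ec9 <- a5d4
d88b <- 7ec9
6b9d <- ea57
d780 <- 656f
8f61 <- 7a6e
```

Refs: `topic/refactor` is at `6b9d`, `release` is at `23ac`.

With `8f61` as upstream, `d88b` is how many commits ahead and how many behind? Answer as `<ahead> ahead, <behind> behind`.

3 ahead, 3 behind

Reachable from d88b: {656f, 7ec9, a5d4, d88b}.
Reachable from 8f61: {3de1, 656f, 7a6e, 8f61}.
Only in d88b's history (ahead): {7ec9, a5d4, d88b} — 3.
Only in 8f61's history (behind): {3de1, 7a6e, 8f61} — 3.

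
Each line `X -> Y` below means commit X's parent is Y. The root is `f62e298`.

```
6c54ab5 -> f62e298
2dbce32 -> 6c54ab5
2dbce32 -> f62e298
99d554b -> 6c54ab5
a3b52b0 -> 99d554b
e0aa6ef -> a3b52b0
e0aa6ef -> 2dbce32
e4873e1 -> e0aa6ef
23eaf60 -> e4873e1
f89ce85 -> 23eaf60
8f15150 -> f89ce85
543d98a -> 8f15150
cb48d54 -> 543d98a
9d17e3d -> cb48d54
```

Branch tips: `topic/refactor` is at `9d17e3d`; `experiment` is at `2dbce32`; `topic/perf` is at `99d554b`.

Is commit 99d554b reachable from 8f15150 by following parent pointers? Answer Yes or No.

Yes

Ancestors of 8f15150 (commits reachable by following parents): {23eaf60, 2dbce32, 6c54ab5, 8f15150, 99d554b, a3b52b0, e0aa6ef, e4873e1, f62e298, f89ce85}.
99d554b is in that set, so it is an ancestor of 8f15150.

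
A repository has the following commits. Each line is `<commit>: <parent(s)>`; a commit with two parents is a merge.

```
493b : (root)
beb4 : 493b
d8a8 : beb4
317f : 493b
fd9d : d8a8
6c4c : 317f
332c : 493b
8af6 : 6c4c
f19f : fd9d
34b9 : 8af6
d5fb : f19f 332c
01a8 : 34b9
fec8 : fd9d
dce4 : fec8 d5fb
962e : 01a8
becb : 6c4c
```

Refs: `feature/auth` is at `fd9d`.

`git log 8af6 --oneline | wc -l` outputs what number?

Walking parent pointers from 8af6: reachable set = {317f, 493b, 6c4c, 8af6}.
That is 4 commits.

4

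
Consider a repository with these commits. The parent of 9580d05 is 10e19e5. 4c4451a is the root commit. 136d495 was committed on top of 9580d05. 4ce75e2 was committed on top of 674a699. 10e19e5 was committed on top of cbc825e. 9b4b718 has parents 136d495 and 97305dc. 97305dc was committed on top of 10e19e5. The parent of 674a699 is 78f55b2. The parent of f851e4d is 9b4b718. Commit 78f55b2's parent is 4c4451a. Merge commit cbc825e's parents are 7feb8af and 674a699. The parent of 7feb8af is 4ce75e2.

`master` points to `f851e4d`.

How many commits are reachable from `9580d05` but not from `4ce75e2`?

Reachable from 9580d05: {10e19e5, 4c4451a, 4ce75e2, 674a699, 78f55b2, 7feb8af, 9580d05, cbc825e}.
Reachable from 4ce75e2: {4c4451a, 4ce75e2, 674a699, 78f55b2}.
In 9580d05's history but not 4ce75e2's: {10e19e5, 7feb8af, 9580d05, cbc825e} — 4 commits.

4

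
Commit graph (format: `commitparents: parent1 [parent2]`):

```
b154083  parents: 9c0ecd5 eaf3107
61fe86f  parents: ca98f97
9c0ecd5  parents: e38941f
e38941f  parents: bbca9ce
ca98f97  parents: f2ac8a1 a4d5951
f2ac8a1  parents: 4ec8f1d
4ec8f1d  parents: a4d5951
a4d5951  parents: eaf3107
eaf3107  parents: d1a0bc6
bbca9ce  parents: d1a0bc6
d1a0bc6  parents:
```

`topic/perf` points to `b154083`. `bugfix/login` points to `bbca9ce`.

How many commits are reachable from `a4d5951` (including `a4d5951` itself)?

Walking parent pointers from a4d5951: reachable set = {a4d5951, d1a0bc6, eaf3107}.
That is 3 commits.

3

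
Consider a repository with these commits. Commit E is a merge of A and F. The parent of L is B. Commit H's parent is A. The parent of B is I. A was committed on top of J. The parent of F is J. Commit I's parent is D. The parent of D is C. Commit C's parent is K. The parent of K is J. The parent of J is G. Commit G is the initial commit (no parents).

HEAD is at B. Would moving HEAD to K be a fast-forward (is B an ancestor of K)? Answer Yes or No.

A fast-forward from B to K is possible iff B is an ancestor of K.
Ancestors of K: {G, J, K}.
B is not among them, so fast-forward is not possible.

No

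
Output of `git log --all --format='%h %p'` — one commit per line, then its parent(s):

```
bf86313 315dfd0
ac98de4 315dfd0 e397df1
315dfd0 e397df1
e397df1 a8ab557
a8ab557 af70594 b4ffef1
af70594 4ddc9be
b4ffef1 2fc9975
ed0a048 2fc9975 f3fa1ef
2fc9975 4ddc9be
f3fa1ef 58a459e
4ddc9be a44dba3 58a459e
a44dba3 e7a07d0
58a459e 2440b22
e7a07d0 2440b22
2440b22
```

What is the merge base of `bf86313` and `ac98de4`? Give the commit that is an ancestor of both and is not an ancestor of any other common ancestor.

315dfd0

Ancestors of bf86313: {2440b22, 2fc9975, 315dfd0, 4ddc9be, 58a459e, a44dba3, a8ab557, af70594, b4ffef1, bf86313, e397df1, e7a07d0}.
Ancestors of ac98de4: {2440b22, 2fc9975, 315dfd0, 4ddc9be, 58a459e, a44dba3, a8ab557, ac98de4, af70594, b4ffef1, e397df1, e7a07d0}.
Common ancestors: {2440b22, 2fc9975, 315dfd0, 4ddc9be, 58a459e, a44dba3, a8ab557, af70594, b4ffef1, e397df1, e7a07d0}.
Among these, 315dfd0 is not an ancestor of any other common ancestor — it is the merge base.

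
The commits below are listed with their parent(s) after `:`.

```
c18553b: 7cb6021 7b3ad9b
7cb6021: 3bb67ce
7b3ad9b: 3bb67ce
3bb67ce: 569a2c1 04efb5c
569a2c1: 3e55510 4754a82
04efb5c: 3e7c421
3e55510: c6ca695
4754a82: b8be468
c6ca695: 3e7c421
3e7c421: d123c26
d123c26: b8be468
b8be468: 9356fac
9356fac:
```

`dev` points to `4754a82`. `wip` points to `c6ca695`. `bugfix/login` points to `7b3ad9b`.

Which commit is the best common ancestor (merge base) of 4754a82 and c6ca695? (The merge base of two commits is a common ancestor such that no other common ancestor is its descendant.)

b8be468

Ancestors of 4754a82: {4754a82, 9356fac, b8be468}.
Ancestors of c6ca695: {3e7c421, 9356fac, b8be468, c6ca695, d123c26}.
Common ancestors: {9356fac, b8be468}.
Among these, b8be468 is not an ancestor of any other common ancestor — it is the merge base.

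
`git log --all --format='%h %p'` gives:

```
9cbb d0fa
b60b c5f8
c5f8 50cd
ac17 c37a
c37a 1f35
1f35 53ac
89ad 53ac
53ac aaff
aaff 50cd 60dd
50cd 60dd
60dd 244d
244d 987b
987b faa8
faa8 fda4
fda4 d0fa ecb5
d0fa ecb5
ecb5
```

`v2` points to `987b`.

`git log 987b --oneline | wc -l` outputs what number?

5

Walking parent pointers from 987b: reachable set = {987b, d0fa, ecb5, faa8, fda4}.
That is 5 commits.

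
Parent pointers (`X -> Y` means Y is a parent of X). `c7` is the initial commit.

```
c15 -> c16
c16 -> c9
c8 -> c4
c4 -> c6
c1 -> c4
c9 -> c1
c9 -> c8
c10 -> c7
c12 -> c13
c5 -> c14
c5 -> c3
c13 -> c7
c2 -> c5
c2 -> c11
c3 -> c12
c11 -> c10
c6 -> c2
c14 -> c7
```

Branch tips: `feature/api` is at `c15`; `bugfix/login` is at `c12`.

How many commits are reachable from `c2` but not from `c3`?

5

Reachable from c2: {c10, c11, c12, c13, c14, c2, c3, c5, c7}.
Reachable from c3: {c12, c13, c3, c7}.
In c2's history but not c3's: {c10, c11, c14, c2, c5} — 5 commits.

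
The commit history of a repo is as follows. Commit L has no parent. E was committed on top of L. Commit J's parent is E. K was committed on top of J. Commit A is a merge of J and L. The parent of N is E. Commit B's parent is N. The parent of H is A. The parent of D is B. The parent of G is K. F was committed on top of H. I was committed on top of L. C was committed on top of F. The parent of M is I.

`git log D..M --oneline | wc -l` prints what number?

2

Reachable from M: {I, L, M}.
Reachable from D: {B, D, E, L, N}.
In M's history but not D's: {I, M} — 2 commits.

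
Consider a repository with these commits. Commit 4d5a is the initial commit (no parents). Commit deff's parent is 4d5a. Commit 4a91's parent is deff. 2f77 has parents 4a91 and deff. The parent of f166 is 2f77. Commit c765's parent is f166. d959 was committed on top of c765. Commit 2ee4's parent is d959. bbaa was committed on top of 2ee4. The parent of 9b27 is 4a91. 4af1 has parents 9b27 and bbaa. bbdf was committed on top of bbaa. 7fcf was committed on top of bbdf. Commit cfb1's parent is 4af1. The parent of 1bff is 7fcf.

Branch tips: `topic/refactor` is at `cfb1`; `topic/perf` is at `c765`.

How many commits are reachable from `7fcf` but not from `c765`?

Reachable from 7fcf: {2ee4, 2f77, 4a91, 4d5a, 7fcf, bbaa, bbdf, c765, d959, deff, f166}.
Reachable from c765: {2f77, 4a91, 4d5a, c765, deff, f166}.
In 7fcf's history but not c765's: {2ee4, 7fcf, bbaa, bbdf, d959} — 5 commits.

5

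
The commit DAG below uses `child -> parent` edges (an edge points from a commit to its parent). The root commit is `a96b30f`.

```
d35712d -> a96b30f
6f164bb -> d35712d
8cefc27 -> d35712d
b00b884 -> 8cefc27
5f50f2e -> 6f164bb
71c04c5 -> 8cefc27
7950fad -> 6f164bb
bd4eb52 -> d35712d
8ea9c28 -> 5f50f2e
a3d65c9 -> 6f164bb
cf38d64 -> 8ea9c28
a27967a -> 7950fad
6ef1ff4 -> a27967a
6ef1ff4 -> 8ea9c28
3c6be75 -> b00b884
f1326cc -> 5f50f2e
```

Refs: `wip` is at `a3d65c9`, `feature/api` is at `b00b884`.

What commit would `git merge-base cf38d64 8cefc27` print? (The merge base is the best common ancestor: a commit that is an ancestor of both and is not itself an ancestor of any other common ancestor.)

d35712d

Ancestors of cf38d64: {5f50f2e, 6f164bb, 8ea9c28, a96b30f, cf38d64, d35712d}.
Ancestors of 8cefc27: {8cefc27, a96b30f, d35712d}.
Common ancestors: {a96b30f, d35712d}.
Among these, d35712d is not an ancestor of any other common ancestor — it is the merge base.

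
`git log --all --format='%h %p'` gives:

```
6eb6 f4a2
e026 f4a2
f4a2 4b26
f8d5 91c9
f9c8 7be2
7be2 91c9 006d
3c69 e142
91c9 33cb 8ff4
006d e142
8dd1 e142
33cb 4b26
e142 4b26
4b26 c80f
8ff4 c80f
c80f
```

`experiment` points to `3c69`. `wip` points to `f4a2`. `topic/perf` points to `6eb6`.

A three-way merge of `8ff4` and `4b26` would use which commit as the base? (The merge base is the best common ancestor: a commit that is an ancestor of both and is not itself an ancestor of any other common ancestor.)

c80f

Ancestors of 8ff4: {8ff4, c80f}.
Ancestors of 4b26: {4b26, c80f}.
Common ancestors: {c80f}.
The only common ancestor is c80f, so it is the merge base.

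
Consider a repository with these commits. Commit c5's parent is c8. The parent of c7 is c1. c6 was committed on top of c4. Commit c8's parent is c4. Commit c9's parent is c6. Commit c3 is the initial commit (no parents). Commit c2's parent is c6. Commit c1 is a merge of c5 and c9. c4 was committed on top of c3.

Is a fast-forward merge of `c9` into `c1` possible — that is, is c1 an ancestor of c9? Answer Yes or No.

No

A fast-forward from c1 to c9 is possible iff c1 is an ancestor of c9.
Ancestors of c9: {c3, c4, c6, c9}.
c1 is not among them, so fast-forward is not possible.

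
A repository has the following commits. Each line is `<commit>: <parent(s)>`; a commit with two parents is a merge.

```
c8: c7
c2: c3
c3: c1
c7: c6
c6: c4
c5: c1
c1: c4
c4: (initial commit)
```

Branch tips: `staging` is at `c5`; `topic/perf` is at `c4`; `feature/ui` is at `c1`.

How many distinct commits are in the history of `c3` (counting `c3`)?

3

Walking parent pointers from c3: reachable set = {c1, c3, c4}.
That is 3 commits.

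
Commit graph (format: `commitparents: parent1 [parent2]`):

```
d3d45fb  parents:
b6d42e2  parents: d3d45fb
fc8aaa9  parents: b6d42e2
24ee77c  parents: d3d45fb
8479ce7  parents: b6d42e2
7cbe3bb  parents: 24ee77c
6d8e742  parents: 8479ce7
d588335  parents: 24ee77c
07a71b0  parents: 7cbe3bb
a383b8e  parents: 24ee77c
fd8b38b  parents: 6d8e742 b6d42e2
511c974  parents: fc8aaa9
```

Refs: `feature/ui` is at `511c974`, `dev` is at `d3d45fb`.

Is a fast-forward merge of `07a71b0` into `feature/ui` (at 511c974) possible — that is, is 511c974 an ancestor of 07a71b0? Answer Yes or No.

A fast-forward from 511c974 to 07a71b0 is possible iff 511c974 is an ancestor of 07a71b0.
Ancestors of 07a71b0: {07a71b0, 24ee77c, 7cbe3bb, d3d45fb}.
511c974 is not among them, so fast-forward is not possible.

No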